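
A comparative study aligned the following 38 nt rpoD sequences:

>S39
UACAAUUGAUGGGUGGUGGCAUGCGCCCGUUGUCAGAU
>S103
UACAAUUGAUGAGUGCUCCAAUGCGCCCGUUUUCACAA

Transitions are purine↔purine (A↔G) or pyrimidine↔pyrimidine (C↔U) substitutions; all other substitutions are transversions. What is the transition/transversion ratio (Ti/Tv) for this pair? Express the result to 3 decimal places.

Differing sites — 12:G/A (Ti); 16:G/C (Tv); 18:G/C (Tv); 19:G/C (Tv); 20:C/A (Tv); 32:G/U (Tv); 36:G/C (Tv); 38:U/A (Tv).
Of the 8 differences, 1 transition and 7 transversions, so Ti/Tv = 1/7 = 0.143.

0.143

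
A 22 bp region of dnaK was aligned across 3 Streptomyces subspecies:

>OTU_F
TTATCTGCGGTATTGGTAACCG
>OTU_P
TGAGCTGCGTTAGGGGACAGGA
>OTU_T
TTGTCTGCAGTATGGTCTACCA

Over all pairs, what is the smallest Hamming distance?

7

Pairwise Hamming distances:
  OTU_F vs OTU_P: 10
  OTU_F vs OTU_T: 7
  OTU_P vs OTU_T: 11
The smallest is 7, between OTU_F and OTU_T.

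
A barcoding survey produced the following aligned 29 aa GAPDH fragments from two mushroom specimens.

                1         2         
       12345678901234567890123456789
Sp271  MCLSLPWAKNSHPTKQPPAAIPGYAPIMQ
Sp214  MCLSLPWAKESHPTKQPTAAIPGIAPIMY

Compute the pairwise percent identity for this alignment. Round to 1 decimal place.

86.2%

Differing sites — 10:N/E; 18:P/T; 24:Y/I; 29:Q/Y.
25 of the 29 sites match, so the percent identity is 25/29 × 100 = 86.2%.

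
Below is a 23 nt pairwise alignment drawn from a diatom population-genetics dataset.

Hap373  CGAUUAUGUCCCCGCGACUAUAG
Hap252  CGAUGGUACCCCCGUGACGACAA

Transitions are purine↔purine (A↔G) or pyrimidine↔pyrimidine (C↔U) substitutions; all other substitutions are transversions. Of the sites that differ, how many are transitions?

Mismatches occur at site 5 (U/G, transversion), site 6 (A/G, transition), site 8 (G/A, transition), site 9 (U/C, transition), site 15 (C/U, transition), site 19 (U/G, transversion), site 21 (U/C, transition), site 23 (G/A, transition).
Of the 8 differences, 6 transitions and 2 transversions, so the answer is 6.

6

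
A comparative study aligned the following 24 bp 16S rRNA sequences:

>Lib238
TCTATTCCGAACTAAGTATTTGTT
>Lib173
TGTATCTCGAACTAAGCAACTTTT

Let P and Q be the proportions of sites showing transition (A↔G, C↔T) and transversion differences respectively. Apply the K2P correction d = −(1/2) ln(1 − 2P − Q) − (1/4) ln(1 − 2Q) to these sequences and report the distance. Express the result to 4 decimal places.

Differing sites — 2:C/G (Tv); 6:T/C (Ti); 7:C/T (Ti); 17:T/C (Ti); 19:T/A (Tv); 20:T/C (Ti); 22:G/T (Tv).
Of the 7 differences, 4 transitions and 3 transversions over 24 sites: P = 4/24 = 0.166667, Q = 3/24 = 0.125000.
d = −0.5·ln(0.541666) − 0.25·ln(0.750000) = −0.5·(-0.613106) − 0.25·(-0.287682) = 0.3785.

0.3785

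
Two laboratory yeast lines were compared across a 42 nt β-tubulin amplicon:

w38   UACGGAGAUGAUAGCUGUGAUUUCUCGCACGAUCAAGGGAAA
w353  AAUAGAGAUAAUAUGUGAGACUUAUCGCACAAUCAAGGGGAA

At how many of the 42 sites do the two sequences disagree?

11

Mismatches occur at site 1 (U→A), site 3 (C→U), site 4 (G→A), site 10 (G→A), site 14 (G→U), site 15 (C→G), site 18 (U→A), site 21 (U→C), site 24 (C→A), site 31 (G→A), site 40 (A→G).
That gives 11 mismatches out of 42 aligned sites, so the Hamming distance is 11.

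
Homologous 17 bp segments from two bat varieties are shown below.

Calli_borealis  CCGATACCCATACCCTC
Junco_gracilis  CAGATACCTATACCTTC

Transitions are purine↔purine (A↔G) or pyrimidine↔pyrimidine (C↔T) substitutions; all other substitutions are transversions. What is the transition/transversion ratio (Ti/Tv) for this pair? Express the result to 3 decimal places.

The sequences differ at positions 2 (C/A, transversion), 9 (C/T, transition), 15 (C/T, transition).
Of the 3 differences, 2 transitions and 1 transversion, so Ti/Tv = 2/1 = 2.000.

2.000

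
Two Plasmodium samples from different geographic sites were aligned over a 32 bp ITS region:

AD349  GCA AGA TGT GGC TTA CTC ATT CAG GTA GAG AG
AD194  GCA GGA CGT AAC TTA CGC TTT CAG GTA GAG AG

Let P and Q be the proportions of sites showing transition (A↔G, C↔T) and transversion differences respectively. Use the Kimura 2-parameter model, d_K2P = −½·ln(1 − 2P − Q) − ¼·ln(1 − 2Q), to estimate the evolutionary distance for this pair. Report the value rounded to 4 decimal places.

Differing sites — 4:A/G (Ti); 7:T/C (Ti); 10:G/A (Ti); 11:G/A (Ti); 17:T/G (Tv); 19:A/T (Tv).
Of the 6 differences, 4 transitions and 2 transversions over 32 sites: P = 4/32 = 0.125000, Q = 2/32 = 0.062500.
d = −0.5·ln(0.687500) − 0.25·ln(0.875000) = −0.5·(-0.374693) − 0.25·(-0.133531) = 0.2207.

0.2207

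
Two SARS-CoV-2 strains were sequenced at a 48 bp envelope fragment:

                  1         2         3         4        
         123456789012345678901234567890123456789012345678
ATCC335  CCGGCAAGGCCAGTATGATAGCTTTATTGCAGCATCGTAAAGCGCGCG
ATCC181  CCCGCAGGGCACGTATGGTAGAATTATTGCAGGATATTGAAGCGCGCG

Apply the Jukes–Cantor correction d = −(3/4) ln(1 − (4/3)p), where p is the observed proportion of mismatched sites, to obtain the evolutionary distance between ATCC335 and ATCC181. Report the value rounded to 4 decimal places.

The sequences differ at positions 3 (G/C), 7 (A/G), 11 (C/A), 12 (A/C), 18 (A/G), 22 (C/A), 23 (T/A), 33 (C/G), 36 (C/A), 37 (G/T), 39 (A/G).
p = 11/48 = 0.229167.
d = −0.75 · ln(1 − (4/3)·0.229167) = −0.75 · ln(0.694444) = −0.75 · (-0.364644) = 0.2735.

0.2735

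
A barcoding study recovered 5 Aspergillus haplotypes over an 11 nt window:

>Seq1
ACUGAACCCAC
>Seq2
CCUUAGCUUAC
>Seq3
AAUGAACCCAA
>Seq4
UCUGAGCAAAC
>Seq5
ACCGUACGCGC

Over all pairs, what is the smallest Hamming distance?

Pairwise Hamming distances:
  Seq1 vs Seq2: 5
  Seq1 vs Seq3: 2
  Seq1 vs Seq4: 4
  Seq1 vs Seq5: 4
  Seq2 vs Seq3: 7
  Seq2 vs Seq4: 4
  Seq2 vs Seq5: 8
  Seq3 vs Seq4: 6
  Seq3 vs Seq5: 6
  Seq4 vs Seq5: 7
The smallest is 2, between Seq1 and Seq3.

2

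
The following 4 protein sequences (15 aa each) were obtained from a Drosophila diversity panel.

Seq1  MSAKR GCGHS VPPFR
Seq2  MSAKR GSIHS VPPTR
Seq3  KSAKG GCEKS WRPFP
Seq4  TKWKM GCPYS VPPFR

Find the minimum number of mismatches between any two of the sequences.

3

Pairwise Hamming distances:
  Seq1 vs Seq2: 3
  Seq1 vs Seq3: 7
  Seq1 vs Seq4: 6
  Seq2 vs Seq3: 9
  Seq2 vs Seq4: 8
  Seq3 vs Seq4: 9
The smallest is 3, between Seq1 and Seq2.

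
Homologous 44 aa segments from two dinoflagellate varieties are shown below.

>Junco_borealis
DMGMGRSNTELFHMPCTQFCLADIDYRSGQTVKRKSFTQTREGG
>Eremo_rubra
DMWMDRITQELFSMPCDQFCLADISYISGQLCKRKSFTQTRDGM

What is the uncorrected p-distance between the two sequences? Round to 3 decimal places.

Mismatches occur at site 3 (G→W), site 5 (G→D), site 7 (S→I), site 8 (N→T), site 9 (T→Q), site 13 (H→S), site 17 (T→D), site 25 (D→S), site 27 (R→I), site 31 (T→L), site 32 (V→C), site 42 (E→D), site 44 (G→M).
There are 13 differences over 44 sites, so p = 13/44 = 0.295.

0.295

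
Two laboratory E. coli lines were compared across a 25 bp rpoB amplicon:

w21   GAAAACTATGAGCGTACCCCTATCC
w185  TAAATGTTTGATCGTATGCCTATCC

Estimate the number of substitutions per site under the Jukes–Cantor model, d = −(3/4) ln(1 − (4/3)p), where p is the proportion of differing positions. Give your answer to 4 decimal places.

Differing sites — 1:G/T; 5:A/T; 6:C/G; 8:A/T; 12:G/T; 17:C/T; 18:C/G.
p = 7/25 = 0.280000.
d = −0.75 · ln(1 − (4/3)·0.280000) = −0.75 · ln(0.626667) = −0.75 · (-0.467340) = 0.3505.

0.3505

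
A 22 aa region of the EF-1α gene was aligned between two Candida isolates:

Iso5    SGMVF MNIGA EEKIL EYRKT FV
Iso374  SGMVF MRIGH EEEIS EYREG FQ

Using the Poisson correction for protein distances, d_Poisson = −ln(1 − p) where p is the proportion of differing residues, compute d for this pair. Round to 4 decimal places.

The sequences differ at positions 7 (N/R), 10 (A/H), 13 (K/E), 15 (L/S), 19 (K/E), 20 (T/G), 22 (V/Q).
p = 7/22 = 0.318182.
d = −ln(1 − 0.318182) = −ln(0.681818) = 0.3830.

0.3830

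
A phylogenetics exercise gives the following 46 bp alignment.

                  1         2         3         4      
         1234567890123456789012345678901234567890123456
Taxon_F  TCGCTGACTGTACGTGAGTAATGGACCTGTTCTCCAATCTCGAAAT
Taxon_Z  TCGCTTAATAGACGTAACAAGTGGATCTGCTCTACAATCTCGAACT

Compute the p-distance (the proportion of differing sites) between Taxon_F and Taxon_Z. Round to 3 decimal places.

The sequences differ at positions 6 (G/T), 8 (C/A), 10 (G/A), 11 (T/G), 16 (G/A), 18 (G/C), 19 (T/A), 21 (A/G), 26 (C/T), 30 (T/C), 34 (C/A), 45 (A/C).
There are 12 differences over 46 sites, so p = 12/46 = 0.261.

0.261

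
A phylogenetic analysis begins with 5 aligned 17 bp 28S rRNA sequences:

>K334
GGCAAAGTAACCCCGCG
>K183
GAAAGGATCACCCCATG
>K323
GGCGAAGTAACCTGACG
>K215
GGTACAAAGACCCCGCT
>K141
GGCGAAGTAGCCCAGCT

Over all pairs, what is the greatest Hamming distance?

12

Pairwise Hamming distances:
  K334 vs K183: 8
  K334 vs K323: 4
  K334 vs K215: 6
  K334 vs K141: 4
  K183 vs K323: 10
  K183 vs K215: 9
  K183 vs K141: 12
  K323 vs K215: 10
  K323 vs K141: 5
  K215 vs K141: 8
The largest is 12, between K183 and K141.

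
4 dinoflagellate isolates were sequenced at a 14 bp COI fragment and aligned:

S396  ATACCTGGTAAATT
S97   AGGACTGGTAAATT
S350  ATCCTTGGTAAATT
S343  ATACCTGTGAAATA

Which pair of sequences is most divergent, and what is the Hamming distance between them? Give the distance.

Pairwise Hamming distances:
  S396 vs S97: 3
  S396 vs S350: 2
  S396 vs S343: 3
  S97 vs S350: 4
  S97 vs S343: 6
  S350 vs S343: 5
The largest is 6, between S97 and S343.

6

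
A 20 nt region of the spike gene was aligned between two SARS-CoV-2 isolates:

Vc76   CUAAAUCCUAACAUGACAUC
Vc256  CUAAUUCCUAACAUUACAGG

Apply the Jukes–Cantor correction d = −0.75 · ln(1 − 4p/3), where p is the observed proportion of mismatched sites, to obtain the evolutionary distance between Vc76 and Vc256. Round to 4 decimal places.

0.2326

Differing sites — 5:A/U; 15:G/U; 19:U/G; 20:C/G.
p = 4/20 = 0.200000.
d = −0.75 · ln(1 − (4/3)·0.200000) = −0.75 · ln(0.733333) = −0.75 · (-0.310155) = 0.2326.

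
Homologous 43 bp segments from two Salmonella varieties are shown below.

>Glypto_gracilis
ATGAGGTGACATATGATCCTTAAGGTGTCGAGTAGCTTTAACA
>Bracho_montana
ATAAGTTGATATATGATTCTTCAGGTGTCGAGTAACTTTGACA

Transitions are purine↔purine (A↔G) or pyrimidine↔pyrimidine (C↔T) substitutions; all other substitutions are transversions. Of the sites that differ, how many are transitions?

5

Differing sites — 3:G/A (Ti); 6:G/T (Tv); 10:C/T (Ti); 18:C/T (Ti); 22:A/C (Tv); 35:G/A (Ti); 40:A/G (Ti).
Of the 7 differences, 5 transitions and 2 transversions, so the answer is 5.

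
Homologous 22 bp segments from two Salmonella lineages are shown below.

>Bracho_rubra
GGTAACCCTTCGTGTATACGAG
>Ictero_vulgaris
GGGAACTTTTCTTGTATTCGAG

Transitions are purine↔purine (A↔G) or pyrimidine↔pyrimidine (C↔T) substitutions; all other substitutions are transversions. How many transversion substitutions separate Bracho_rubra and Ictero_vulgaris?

Differing sites — 3:T/G (Tv); 7:C/T (Ti); 8:C/T (Ti); 12:G/T (Tv); 18:A/T (Tv).
Of the 5 differences, 2 transitions and 3 transversions, so the answer is 3.

3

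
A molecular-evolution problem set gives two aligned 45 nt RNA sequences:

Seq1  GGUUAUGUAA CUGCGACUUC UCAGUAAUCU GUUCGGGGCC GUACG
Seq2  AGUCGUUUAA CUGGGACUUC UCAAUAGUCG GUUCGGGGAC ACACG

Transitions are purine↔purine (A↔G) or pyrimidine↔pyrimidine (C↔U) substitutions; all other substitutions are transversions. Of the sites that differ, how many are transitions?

Differing sites — 1:G/A (Ti); 4:U/C (Ti); 5:A/G (Ti); 7:G/U (Tv); 14:C/G (Tv); 24:G/A (Ti); 27:A/G (Ti); 30:U/G (Tv); 39:C/A (Tv); 41:G/A (Ti); 42:U/C (Ti).
Of the 11 differences, 7 transitions and 4 transversions, so the answer is 7.

7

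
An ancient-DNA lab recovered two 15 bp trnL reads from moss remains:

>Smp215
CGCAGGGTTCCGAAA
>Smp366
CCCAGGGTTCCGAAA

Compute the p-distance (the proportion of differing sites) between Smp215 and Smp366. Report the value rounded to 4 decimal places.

The sequences differ at position 2 (G/C).
There are 1 differences over 15 sites, so p = 1/15 = 0.0667.

0.0667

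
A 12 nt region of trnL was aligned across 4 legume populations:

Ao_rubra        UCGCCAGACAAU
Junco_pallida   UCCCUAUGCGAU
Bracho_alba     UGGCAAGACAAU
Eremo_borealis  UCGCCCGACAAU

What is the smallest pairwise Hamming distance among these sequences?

1

Pairwise Hamming distances:
  Ao_rubra vs Junco_pallida: 5
  Ao_rubra vs Bracho_alba: 2
  Ao_rubra vs Eremo_borealis: 1
  Junco_pallida vs Bracho_alba: 6
  Junco_pallida vs Eremo_borealis: 6
  Bracho_alba vs Eremo_borealis: 3
The smallest is 1, between Ao_rubra and Eremo_borealis.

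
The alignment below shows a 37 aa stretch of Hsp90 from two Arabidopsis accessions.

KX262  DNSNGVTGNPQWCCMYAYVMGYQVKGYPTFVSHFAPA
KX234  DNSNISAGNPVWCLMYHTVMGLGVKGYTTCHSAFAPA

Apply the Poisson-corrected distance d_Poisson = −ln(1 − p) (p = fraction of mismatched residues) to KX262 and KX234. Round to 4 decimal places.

0.4329

The sequences differ at positions 5 (G/I), 6 (V/S), 7 (T/A), 11 (Q/V), 14 (C/L), 17 (A/H), 18 (Y/T), 22 (Y/L), 23 (Q/G), 28 (P/T), 30 (F/C), 31 (V/H), 33 (H/A).
p = 13/37 = 0.351351.
d = −ln(1 − 0.351351) = −ln(0.648649) = 0.4329.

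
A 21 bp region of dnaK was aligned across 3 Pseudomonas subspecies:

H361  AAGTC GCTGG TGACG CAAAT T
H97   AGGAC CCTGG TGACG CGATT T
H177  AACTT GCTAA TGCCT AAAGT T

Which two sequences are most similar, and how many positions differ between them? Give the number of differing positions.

5

Pairwise Hamming distances:
  H361 vs H97: 5
  H361 vs H177: 8
  H97 vs H177: 12
The smallest is 5, between H361 and H97.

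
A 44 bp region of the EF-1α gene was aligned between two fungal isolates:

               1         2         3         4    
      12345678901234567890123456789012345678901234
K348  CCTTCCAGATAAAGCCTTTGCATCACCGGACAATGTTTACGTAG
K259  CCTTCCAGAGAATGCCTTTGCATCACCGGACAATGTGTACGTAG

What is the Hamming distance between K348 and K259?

The sequences differ at positions 10 (T/G), 13 (A/T), 37 (T/G).
That gives 3 mismatches out of 44 aligned sites, so the Hamming distance is 3.

3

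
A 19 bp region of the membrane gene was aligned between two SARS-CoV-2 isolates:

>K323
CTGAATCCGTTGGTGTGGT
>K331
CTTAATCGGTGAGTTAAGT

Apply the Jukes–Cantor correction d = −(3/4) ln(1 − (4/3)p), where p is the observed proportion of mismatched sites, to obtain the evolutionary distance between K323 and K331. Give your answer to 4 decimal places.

0.5068

Differing sites — 3:G/T; 8:C/G; 11:T/G; 12:G/A; 15:G/T; 16:T/A; 17:G/A.
p = 7/19 = 0.368421.
d = −0.75 · ln(1 − (4/3)·0.368421) = −0.75 · ln(0.508772) = −0.75 · (-0.675755) = 0.5068.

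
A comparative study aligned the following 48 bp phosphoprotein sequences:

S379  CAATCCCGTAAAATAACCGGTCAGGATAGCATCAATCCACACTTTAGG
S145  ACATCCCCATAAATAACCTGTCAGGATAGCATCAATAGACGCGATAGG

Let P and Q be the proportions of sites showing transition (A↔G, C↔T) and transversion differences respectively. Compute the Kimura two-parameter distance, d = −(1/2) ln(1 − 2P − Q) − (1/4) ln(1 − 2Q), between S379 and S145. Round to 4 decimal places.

0.2786

The sequences differ at positions 1 (C/A, transversion), 2 (A/C, transversion), 8 (G/C, transversion), 9 (T/A, transversion), 10 (A/T, transversion), 19 (G/T, transversion), 37 (C/A, transversion), 38 (C/G, transversion), 41 (A/G, transition), 43 (T/G, transversion), 44 (T/A, transversion).
Of the 11 differences, 1 transition and 10 transversions over 48 sites: P = 1/48 = 0.020833, Q = 10/48 = 0.208333.
d = −0.5·ln(0.750001) − 0.25·ln(0.583334) = −0.5·(-0.287681) − 0.25·(-0.538995) = 0.2786.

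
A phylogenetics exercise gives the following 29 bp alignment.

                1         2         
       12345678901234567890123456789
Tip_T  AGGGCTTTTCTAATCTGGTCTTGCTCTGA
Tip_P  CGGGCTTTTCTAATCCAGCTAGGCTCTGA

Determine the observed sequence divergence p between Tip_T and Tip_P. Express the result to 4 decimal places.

The sequences differ at positions 1 (A/C), 16 (T/C), 17 (G/A), 19 (T/C), 20 (C/T), 21 (T/A), 22 (T/G).
There are 7 differences over 29 sites, so p = 7/29 = 0.2414.

0.2414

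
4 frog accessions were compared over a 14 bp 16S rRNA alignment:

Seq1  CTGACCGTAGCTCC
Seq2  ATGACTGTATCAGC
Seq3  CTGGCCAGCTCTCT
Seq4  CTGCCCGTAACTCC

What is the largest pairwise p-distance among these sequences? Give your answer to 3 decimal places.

0.643

Pairwise Hamming distances:
  Seq1 vs Seq2: 5
  Seq1 vs Seq3: 6
  Seq1 vs Seq4: 2
  Seq2 vs Seq3: 9
  Seq2 vs Seq4: 6
  Seq3 vs Seq4: 6
The largest is 9 mismatches, between Seq2 and Seq3; p = 9/14 = 0.643.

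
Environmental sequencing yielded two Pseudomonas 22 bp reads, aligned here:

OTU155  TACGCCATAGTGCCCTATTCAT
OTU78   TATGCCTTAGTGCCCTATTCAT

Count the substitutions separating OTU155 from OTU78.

Differing sites — 3:C/T; 7:A/T.
That gives 2 mismatches out of 22 aligned sites, so the Hamming distance is 2.

2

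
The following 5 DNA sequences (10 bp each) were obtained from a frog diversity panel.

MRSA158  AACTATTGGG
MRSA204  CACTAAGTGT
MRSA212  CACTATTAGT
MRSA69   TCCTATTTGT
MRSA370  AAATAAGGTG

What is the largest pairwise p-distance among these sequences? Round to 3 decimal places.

Pairwise Hamming distances:
  MRSA158 vs MRSA204: 5
  MRSA158 vs MRSA212: 3
  MRSA158 vs MRSA69: 4
  MRSA158 vs MRSA370: 4
  MRSA204 vs MRSA212: 3
  MRSA204 vs MRSA69: 4
  MRSA204 vs MRSA370: 5
  MRSA212 vs MRSA69: 3
  MRSA212 vs MRSA370: 7
  MRSA69 vs MRSA370: 8
The largest is 8 mismatches, between MRSA69 and MRSA370; p = 8/10 = 0.800.

0.800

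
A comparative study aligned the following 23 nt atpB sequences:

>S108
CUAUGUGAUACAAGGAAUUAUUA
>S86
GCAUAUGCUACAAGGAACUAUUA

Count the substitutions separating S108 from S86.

5

The sequences differ at positions 1 (C/G), 2 (U/C), 5 (G/A), 8 (A/C), 18 (U/C).
That gives 5 mismatches out of 23 aligned sites, so the Hamming distance is 5.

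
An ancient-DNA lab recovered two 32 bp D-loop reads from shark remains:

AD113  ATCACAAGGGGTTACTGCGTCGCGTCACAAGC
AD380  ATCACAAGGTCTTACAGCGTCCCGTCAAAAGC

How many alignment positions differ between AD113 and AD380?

Mismatches occur at site 10 (G→T), site 11 (G→C), site 16 (T→A), site 22 (G→C), site 28 (C→A).
That gives 5 mismatches out of 32 aligned sites, so the Hamming distance is 5.

5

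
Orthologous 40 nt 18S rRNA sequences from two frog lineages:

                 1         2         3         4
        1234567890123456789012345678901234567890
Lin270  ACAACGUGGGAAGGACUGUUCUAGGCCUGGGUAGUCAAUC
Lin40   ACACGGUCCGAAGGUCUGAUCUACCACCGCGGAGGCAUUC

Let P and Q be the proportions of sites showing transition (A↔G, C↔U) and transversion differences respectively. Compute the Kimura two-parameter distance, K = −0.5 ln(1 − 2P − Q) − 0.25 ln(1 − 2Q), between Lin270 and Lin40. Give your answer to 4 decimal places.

0.4975

The sequences differ at positions 4 (A/C, transversion), 5 (C/G, transversion), 8 (G/C, transversion), 9 (G/C, transversion), 15 (A/U, transversion), 19 (U/A, transversion), 24 (G/C, transversion), 25 (G/C, transversion), 26 (C/A, transversion), 28 (U/C, transition), 30 (G/C, transversion), 32 (U/G, transversion), 35 (U/G, transversion), 38 (A/U, transversion).
Of the 14 differences, 1 transition and 13 transversions over 40 sites: P = 1/40 = 0.025000, Q = 13/40 = 0.325000.
d = −0.5·ln(0.625000) − 0.25·ln(0.350000) = −0.5·(-0.470004) − 0.25·(-1.049822) = 0.4975.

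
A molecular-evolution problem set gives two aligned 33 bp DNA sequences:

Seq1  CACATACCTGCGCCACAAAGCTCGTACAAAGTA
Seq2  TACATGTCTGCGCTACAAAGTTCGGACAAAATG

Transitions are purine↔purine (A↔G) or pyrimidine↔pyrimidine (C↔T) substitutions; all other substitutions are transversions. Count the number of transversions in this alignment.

1

The sequences differ at positions 1 (C/T, transition), 6 (A/G, transition), 7 (C/T, transition), 14 (C/T, transition), 21 (C/T, transition), 25 (T/G, transversion), 31 (G/A, transition), 33 (A/G, transition).
Of the 8 differences, 7 transitions and 1 transversion, so the answer is 1.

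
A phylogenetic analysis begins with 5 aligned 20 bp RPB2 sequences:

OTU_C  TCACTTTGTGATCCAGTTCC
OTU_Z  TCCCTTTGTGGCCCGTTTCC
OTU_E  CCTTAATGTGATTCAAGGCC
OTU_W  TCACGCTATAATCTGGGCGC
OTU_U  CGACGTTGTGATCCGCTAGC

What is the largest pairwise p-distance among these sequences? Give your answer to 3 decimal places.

0.650

Pairwise Hamming distances:
  OTU_C vs OTU_Z: 5
  OTU_C vs OTU_E: 9
  OTU_C vs OTU_W: 9
  OTU_C vs OTU_U: 7
  OTU_Z vs OTU_E: 12
  OTU_Z vs OTU_W: 12
  OTU_Z vs OTU_U: 9
  OTU_E vs OTU_W: 13
  OTU_E vs OTU_U: 11
  OTU_W vs OTU_U: 9
The largest is 13 mismatches, between OTU_E and OTU_W; p = 13/20 = 0.650.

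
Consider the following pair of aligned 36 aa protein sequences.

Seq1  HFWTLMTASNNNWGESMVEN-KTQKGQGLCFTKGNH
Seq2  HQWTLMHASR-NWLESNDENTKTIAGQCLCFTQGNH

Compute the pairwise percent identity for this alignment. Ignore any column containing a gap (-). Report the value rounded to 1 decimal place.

70.6%

Excluding the 2 gap columns leaves 34 comparable sites.
Mismatches occur at site 2 (F↔Q), site 7 (T↔H), site 10 (N↔R), site 14 (G↔L), site 17 (M↔N), site 18 (V↔D), site 24 (Q↔I), site 25 (K↔A), site 28 (G↔C), site 33 (K↔Q).
24 of the 34 comparable sites match, so the percent identity is 24/34 × 100 = 70.6%.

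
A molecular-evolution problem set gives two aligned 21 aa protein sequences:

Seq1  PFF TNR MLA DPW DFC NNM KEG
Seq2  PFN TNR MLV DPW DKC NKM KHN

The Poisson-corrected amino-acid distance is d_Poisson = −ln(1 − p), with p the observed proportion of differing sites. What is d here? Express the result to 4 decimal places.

Mismatches occur at site 3 (F→N), site 9 (A→V), site 14 (F→K), site 17 (N→K), site 20 (E→H), site 21 (G→N).
p = 6/21 = 0.285714.
d = −ln(1 − 0.285714) = −ln(0.714286) = 0.3365.

0.3365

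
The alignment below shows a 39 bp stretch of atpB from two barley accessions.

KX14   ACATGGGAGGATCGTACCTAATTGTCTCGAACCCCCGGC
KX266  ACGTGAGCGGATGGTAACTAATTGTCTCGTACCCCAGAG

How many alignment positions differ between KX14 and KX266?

9

Mismatches occur at site 3 (A→G), site 6 (G→A), site 8 (A→C), site 13 (C→G), site 17 (C→A), site 30 (A→T), site 36 (C→A), site 38 (G→A), site 39 (C→G).
That gives 9 mismatches out of 39 aligned sites, so the Hamming distance is 9.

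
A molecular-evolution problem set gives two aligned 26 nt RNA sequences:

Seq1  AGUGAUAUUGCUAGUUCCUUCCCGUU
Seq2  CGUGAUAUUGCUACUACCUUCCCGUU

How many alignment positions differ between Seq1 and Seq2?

3

The sequences differ at positions 1 (A/C), 14 (G/C), 16 (U/A).
That gives 3 mismatches out of 26 aligned sites, so the Hamming distance is 3.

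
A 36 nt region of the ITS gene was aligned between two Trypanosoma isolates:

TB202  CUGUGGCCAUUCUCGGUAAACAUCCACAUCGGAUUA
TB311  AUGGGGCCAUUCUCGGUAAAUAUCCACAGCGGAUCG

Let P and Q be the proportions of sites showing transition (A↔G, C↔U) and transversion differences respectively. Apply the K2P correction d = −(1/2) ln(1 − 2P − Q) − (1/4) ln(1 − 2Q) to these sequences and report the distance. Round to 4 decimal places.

The sequences differ at positions 1 (C/A, transversion), 4 (U/G, transversion), 21 (C/U, transition), 29 (U/G, transversion), 35 (U/C, transition), 36 (A/G, transition).
Of the 6 differences, 3 transitions and 3 transversions over 36 sites: P = 3/36 = 0.083333, Q = 3/36 = 0.083333.
d = −0.5·ln(0.750001) − 0.25·ln(0.833334) = −0.5·(-0.287681) − 0.25·(-0.182321) = 0.1894.

0.1894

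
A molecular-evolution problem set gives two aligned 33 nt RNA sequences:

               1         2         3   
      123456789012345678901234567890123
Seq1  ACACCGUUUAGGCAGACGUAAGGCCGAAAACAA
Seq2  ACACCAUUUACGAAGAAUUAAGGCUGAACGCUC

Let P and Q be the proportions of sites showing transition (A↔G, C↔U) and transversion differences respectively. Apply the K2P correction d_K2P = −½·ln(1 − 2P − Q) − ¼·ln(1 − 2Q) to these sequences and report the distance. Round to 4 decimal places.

0.3884

Mismatches occur at site 6 (G/A, transition), site 11 (G/C, transversion), site 13 (C/A, transversion), site 17 (C/A, transversion), site 18 (G/U, transversion), site 25 (C/U, transition), site 29 (A/C, transversion), site 30 (A/G, transition), site 32 (A/U, transversion), site 33 (A/C, transversion).
Of the 10 differences, 3 transitions and 7 transversions over 33 sites: P = 3/33 = 0.090909, Q = 7/33 = 0.212121.
d = −0.5·ln(0.606061) − 0.25·ln(0.575758) = −0.5·(-0.500775) − 0.25·(-0.552068) = 0.3884.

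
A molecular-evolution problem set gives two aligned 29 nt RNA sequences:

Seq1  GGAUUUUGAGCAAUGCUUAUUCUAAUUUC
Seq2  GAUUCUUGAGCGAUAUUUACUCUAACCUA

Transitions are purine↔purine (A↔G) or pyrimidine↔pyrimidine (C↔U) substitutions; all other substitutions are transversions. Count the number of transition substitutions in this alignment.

8

Mismatches occur at site 2 (G↔A, transition), site 3 (A↔U, transversion), site 5 (U↔C, transition), site 12 (A↔G, transition), site 15 (G↔A, transition), site 16 (C↔U, transition), site 20 (U↔C, transition), site 26 (U↔C, transition), site 27 (U↔C, transition), site 29 (C↔A, transversion).
Of the 10 differences, 8 transitions and 2 transversions, so the answer is 8.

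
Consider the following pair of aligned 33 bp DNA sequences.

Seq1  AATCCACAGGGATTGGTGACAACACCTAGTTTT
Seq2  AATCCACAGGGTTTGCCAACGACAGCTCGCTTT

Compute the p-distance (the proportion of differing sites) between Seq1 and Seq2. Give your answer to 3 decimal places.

0.242

The sequences differ at positions 12 (A/T), 16 (G/C), 17 (T/C), 18 (G/A), 21 (A/G), 25 (C/G), 28 (A/C), 30 (T/C).
There are 8 differences over 33 sites, so p = 8/33 = 0.242.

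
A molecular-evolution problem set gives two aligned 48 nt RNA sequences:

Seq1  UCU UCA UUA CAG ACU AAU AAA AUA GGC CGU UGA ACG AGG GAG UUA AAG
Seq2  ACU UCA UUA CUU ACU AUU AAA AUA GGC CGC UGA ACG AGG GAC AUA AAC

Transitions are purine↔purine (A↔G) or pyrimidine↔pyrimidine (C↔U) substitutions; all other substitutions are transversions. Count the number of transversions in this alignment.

Mismatches occur at site 1 (U/A, transversion), site 11 (A/U, transversion), site 12 (G/U, transversion), site 17 (A/U, transversion), site 30 (U/C, transition), site 42 (G/C, transversion), site 43 (U/A, transversion), site 48 (G/C, transversion).
Of the 8 differences, 1 transition and 7 transversions, so the answer is 7.

7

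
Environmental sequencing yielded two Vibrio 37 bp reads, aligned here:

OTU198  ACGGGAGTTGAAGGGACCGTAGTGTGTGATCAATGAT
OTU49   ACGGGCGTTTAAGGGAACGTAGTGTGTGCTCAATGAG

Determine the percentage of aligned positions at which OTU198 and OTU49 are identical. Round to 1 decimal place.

86.5%

Mismatches occur at site 6 (A/C), site 10 (G/T), site 17 (C/A), site 29 (A/C), site 37 (T/G).
32 of the 37 sites match, so the percent identity is 32/37 × 100 = 86.5%.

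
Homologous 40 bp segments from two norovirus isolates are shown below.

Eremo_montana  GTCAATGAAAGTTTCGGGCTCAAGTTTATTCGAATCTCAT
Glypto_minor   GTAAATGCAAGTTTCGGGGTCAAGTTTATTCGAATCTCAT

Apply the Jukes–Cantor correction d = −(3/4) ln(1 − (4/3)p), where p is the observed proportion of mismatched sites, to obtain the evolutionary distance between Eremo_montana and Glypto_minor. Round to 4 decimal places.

Mismatches occur at site 3 (C/A), site 8 (A/C), site 19 (C/G).
p = 3/40 = 0.075000.
d = −0.75 · ln(1 − (4/3)·0.075000) = −0.75 · ln(0.900000) = −0.75 · (-0.105361) = 0.0790.

0.0790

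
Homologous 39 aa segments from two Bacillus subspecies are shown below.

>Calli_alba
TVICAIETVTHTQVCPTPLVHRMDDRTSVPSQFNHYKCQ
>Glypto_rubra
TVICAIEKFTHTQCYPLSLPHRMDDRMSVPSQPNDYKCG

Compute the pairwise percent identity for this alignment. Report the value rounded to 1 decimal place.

The sequences differ at positions 8 (T/K), 9 (V/F), 14 (V/C), 15 (C/Y), 17 (T/L), 18 (P/S), 20 (V/P), 27 (T/M), 33 (F/P), 35 (H/D), 39 (Q/G).
28 of the 39 sites match, so the percent identity is 28/39 × 100 = 71.8%.

71.8%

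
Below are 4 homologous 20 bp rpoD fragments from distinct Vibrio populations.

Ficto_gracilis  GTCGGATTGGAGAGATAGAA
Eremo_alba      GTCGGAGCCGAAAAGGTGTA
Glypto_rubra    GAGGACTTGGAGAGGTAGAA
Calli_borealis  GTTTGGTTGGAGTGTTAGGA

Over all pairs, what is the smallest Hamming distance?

5

Pairwise Hamming distances:
  Ficto_gracilis vs Eremo_alba: 9
  Ficto_gracilis vs Glypto_rubra: 5
  Ficto_gracilis vs Calli_borealis: 6
  Eremo_alba vs Glypto_rubra: 12
  Eremo_alba vs Calli_borealis: 13
  Glypto_rubra vs Calli_borealis: 8
The smallest is 5, between Ficto_gracilis and Glypto_rubra.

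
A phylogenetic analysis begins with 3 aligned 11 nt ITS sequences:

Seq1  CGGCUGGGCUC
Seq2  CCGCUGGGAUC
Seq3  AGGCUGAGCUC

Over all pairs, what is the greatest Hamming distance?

Pairwise Hamming distances:
  Seq1 vs Seq2: 2
  Seq1 vs Seq3: 2
  Seq2 vs Seq3: 4
The largest is 4, between Seq2 and Seq3.

4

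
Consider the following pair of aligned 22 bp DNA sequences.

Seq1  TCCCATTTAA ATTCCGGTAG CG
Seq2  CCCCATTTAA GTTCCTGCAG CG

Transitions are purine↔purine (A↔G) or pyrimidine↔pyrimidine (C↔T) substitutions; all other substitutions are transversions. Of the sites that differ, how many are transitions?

3

The sequences differ at positions 1 (T/C, transition), 11 (A/G, transition), 16 (G/T, transversion), 18 (T/C, transition).
Of the 4 differences, 3 transitions and 1 transversion, so the answer is 3.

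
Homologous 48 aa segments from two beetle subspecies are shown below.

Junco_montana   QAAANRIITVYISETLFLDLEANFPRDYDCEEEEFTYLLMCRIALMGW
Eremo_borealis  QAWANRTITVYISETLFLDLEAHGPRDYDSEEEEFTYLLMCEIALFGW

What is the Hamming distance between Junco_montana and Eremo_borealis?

Mismatches occur at site 3 (A→W), site 7 (I→T), site 23 (N→H), site 24 (F→G), site 30 (C→S), site 42 (R→E), site 46 (M→F).
That gives 7 mismatches out of 48 aligned sites, so the Hamming distance is 7.

7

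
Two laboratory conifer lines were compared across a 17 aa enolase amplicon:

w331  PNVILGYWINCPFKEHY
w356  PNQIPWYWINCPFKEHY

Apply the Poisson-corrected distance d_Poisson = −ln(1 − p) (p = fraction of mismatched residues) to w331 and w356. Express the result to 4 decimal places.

0.1942

Differing sites — 3:V/Q; 5:L/P; 6:G/W.
p = 3/17 = 0.176471.
d = −ln(1 − 0.176471) = −ln(0.823529) = 0.1942.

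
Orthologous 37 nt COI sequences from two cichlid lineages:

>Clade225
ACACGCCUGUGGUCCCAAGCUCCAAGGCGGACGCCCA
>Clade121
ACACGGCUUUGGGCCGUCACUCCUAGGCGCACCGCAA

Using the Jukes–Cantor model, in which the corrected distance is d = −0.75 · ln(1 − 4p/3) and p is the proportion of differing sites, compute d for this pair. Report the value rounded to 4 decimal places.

Differing sites — 6:C/G; 9:G/U; 13:U/G; 16:C/G; 17:A/U; 18:A/C; 19:G/A; 24:A/U; 30:G/C; 33:G/C; 34:C/G; 36:C/A.
p = 12/37 = 0.324324.
d = −0.75 · ln(1 − (4/3)·0.324324) = −0.75 · ln(0.567568) = −0.75 · (-0.566395) = 0.4248.

0.4248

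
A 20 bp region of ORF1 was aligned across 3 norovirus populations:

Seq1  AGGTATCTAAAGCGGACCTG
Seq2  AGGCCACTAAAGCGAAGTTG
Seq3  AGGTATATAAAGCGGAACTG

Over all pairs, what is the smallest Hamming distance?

Pairwise Hamming distances:
  Seq1 vs Seq2: 6
  Seq1 vs Seq3: 2
  Seq2 vs Seq3: 7
The smallest is 2, between Seq1 and Seq3.

2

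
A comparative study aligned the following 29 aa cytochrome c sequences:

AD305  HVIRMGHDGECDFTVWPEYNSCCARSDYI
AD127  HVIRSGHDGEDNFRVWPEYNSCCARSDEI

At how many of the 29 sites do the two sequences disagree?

Mismatches occur at site 5 (M→S), site 11 (C→D), site 12 (D→N), site 14 (T→R), site 28 (Y→E).
That gives 5 mismatches out of 29 aligned sites, so the Hamming distance is 5.

5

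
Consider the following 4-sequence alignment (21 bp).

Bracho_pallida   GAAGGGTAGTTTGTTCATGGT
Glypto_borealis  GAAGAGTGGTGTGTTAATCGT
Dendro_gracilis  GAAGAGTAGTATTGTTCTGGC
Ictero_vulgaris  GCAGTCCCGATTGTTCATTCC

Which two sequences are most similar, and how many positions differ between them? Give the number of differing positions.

5

Pairwise Hamming distances:
  Bracho_pallida vs Glypto_borealis: 5
  Bracho_pallida vs Dendro_gracilis: 7
  Bracho_pallida vs Ictero_vulgaris: 9
  Glypto_borealis vs Dendro_gracilis: 8
  Glypto_borealis vs Ictero_vulgaris: 11
  Dendro_gracilis vs Ictero_vulgaris: 13
The smallest is 5, between Bracho_pallida and Glypto_borealis.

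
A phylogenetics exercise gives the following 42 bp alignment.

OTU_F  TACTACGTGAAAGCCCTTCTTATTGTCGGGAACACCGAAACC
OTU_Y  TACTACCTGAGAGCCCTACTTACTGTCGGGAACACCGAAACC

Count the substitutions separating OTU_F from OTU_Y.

4

Differing sites — 7:G/C; 11:A/G; 18:T/A; 23:T/C.
That gives 4 mismatches out of 42 aligned sites, so the Hamming distance is 4.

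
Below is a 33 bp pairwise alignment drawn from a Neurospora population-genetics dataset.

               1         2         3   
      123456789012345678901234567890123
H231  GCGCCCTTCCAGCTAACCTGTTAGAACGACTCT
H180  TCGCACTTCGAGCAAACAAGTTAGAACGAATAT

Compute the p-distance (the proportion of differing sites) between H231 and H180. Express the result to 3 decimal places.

Mismatches occur at site 1 (G→T), site 5 (C→A), site 10 (C→G), site 14 (T→A), site 18 (C→A), site 19 (T→A), site 30 (C→A), site 32 (C→A).
There are 8 differences over 33 sites, so p = 8/33 = 0.242.

0.242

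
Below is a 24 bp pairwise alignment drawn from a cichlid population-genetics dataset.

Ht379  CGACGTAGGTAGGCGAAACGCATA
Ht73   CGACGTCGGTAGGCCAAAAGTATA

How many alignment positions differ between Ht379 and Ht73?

The sequences differ at positions 7 (A/C), 15 (G/C), 19 (C/A), 21 (C/T).
That gives 4 mismatches out of 24 aligned sites, so the Hamming distance is 4.

4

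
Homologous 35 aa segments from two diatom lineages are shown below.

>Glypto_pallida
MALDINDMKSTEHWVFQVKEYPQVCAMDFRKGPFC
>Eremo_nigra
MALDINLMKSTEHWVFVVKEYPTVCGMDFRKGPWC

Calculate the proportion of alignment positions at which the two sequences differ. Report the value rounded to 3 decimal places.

0.143

The sequences differ at positions 7 (D/L), 17 (Q/V), 23 (Q/T), 26 (A/G), 34 (F/W).
There are 5 differences over 35 sites, so p = 5/35 = 0.143.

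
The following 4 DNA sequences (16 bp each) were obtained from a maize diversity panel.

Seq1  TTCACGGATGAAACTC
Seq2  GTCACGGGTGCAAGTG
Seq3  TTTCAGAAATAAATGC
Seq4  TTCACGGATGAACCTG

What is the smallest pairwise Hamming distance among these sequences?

2

Pairwise Hamming distances:
  Seq1 vs Seq2: 5
  Seq1 vs Seq3: 8
  Seq1 vs Seq4: 2
  Seq2 vs Seq3: 12
  Seq2 vs Seq4: 5
  Seq3 vs Seq4: 10
The smallest is 2, between Seq1 and Seq4.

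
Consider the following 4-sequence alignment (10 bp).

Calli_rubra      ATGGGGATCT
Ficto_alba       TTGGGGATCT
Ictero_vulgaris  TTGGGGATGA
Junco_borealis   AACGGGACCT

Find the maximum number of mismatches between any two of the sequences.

Pairwise Hamming distances:
  Calli_rubra vs Ficto_alba: 1
  Calli_rubra vs Ictero_vulgaris: 3
  Calli_rubra vs Junco_borealis: 3
  Ficto_alba vs Ictero_vulgaris: 2
  Ficto_alba vs Junco_borealis: 4
  Ictero_vulgaris vs Junco_borealis: 6
The largest is 6, between Ictero_vulgaris and Junco_borealis.

6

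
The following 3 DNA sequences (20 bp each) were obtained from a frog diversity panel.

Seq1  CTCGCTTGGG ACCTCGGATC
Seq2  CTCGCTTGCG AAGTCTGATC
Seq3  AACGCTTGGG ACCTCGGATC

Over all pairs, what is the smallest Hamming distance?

Pairwise Hamming distances:
  Seq1 vs Seq2: 4
  Seq1 vs Seq3: 2
  Seq2 vs Seq3: 6
The smallest is 2, between Seq1 and Seq3.

2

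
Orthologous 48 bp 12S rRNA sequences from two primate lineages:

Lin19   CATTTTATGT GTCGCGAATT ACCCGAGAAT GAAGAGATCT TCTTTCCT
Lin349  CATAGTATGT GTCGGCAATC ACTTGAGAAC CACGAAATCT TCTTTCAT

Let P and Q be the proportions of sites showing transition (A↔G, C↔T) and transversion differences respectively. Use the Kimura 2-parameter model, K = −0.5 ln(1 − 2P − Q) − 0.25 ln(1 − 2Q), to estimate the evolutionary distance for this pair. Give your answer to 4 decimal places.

0.3048

The sequences differ at positions 4 (T/A, transversion), 5 (T/G, transversion), 15 (C/G, transversion), 16 (G/C, transversion), 20 (T/C, transition), 23 (C/T, transition), 24 (C/T, transition), 30 (T/C, transition), 31 (G/C, transversion), 33 (A/C, transversion), 36 (G/A, transition), 47 (C/A, transversion).
Of the 12 differences, 5 transitions and 7 transversions over 48 sites: P = 5/48 = 0.104167, Q = 7/48 = 0.145833.
d = −0.5·ln(0.645833) − 0.25·ln(0.708334) = −0.5·(-0.437214) − 0.25·(-0.344840) = 0.3048.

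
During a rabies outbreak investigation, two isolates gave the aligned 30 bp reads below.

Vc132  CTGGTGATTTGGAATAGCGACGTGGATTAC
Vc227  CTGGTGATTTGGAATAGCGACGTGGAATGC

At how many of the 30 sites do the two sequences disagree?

2

Mismatches occur at site 27 (T/A), site 29 (A/G).
That gives 2 mismatches out of 30 aligned sites, so the Hamming distance is 2.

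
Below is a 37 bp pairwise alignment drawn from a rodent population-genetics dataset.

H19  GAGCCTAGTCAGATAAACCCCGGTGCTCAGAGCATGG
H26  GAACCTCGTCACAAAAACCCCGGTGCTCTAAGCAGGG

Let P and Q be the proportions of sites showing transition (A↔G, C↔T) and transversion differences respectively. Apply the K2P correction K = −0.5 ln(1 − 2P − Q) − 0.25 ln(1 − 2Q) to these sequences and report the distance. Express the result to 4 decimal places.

Mismatches occur at site 3 (G/A, transition), site 7 (A/C, transversion), site 12 (G/C, transversion), site 14 (T/A, transversion), site 29 (A/T, transversion), site 30 (G/A, transition), site 35 (T/G, transversion).
Of the 7 differences, 2 transitions and 5 transversions over 37 sites: P = 2/37 = 0.054054, Q = 5/37 = 0.135135.
d = −0.5·ln(0.756757) − 0.25·ln(0.729730) = −0.5·(-0.278713) − 0.25·(-0.315081) = 0.2181.

0.2181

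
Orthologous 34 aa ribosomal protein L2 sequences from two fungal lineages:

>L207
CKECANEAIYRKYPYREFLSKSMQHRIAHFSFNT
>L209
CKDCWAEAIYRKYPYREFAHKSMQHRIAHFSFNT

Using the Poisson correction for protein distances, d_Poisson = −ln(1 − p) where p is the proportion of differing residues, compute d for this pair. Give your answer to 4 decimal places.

The sequences differ at positions 3 (E/D), 5 (A/W), 6 (N/A), 19 (L/A), 20 (S/H).
p = 5/34 = 0.147059.
d = −ln(1 − 0.147059) = −ln(0.852941) = 0.1591.

0.1591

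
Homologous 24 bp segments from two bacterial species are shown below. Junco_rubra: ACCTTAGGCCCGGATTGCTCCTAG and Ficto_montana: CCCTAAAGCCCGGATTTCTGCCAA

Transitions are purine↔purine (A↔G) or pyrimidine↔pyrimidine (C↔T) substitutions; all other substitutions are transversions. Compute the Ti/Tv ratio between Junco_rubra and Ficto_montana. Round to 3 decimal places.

0.750

Mismatches occur at site 1 (A↔C, transversion), site 5 (T↔A, transversion), site 7 (G↔A, transition), site 17 (G↔T, transversion), site 20 (C↔G, transversion), site 22 (T↔C, transition), site 24 (G↔A, transition).
Of the 7 differences, 3 transitions and 4 transversions, so Ti/Tv = 3/4 = 0.750.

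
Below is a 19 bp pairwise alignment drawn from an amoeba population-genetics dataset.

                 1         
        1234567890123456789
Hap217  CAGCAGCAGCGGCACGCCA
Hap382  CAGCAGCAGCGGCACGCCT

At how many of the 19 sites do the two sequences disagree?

1

Differing sites — 19:A/T.
That gives 1 mismatch out of 19 aligned sites, so the Hamming distance is 1.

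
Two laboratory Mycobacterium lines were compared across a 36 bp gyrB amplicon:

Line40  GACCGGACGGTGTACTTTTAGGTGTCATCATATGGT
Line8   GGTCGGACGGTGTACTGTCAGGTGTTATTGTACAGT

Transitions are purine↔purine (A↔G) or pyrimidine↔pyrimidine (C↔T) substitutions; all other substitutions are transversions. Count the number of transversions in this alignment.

Differing sites — 2:A/G (Ti); 3:C/T (Ti); 17:T/G (Tv); 19:T/C (Ti); 26:C/T (Ti); 29:C/T (Ti); 30:A/G (Ti); 33:T/C (Ti); 34:G/A (Ti).
Of the 9 differences, 8 transitions and 1 transversion, so the answer is 1.

1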